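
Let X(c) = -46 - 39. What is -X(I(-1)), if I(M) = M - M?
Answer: 85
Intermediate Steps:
I(M) = 0
X(c) = -85
-X(I(-1)) = -1*(-85) = 85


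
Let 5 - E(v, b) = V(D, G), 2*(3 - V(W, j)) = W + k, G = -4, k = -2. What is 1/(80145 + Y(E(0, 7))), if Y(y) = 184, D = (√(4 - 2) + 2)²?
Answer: 1/80329 ≈ 1.2449e-5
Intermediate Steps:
D = (2 + √2)² (D = (√2 + 2)² = (2 + √2)² ≈ 11.657)
V(W, j) = 4 - W/2 (V(W, j) = 3 - (W - 2)/2 = 3 - (-2 + W)/2 = 3 + (1 - W/2) = 4 - W/2)
E(v, b) = 1 + (2 + √2)²/2 (E(v, b) = 5 - (4 - (2 + √2)²/2) = 5 + (-4 + (2 + √2)²/2) = 1 + (2 + √2)²/2)
1/(80145 + Y(E(0, 7))) = 1/(80145 + 184) = 1/80329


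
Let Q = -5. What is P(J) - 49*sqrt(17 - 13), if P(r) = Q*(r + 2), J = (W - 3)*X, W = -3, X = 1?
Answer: -78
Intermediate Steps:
J = -6 (J = (-3 - 3)*1 = -6*1 = -6)
P(r) = -10 - 5*r (P(r) = -5*(r + 2) = -5*(2 + r) = -10 - 5*r)
P(J) - 49*sqrt(17 - 13) = (-10 - 5*(-6)) - 49*sqrt(17 - 13) = (-10 + 30) - 49*sqrt(4) = 20 - 49*2 = 20 - 98 = -78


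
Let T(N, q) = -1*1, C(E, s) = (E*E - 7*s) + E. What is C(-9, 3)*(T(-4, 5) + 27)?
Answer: 1326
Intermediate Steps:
C(E, s) = E + E² - 7*s (C(E, s) = (E² - 7*s) + E = E + E² - 7*s)
T(N, q) = -1
C(-9, 3)*(T(-4, 5) + 27) = (-9 + (-9)² - 7*3)*(-1 + 27) = (-9 + 81 - 21)*26 = 51*26 = 1326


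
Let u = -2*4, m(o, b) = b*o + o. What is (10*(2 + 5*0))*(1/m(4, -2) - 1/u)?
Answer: -5/2 ≈ -2.5000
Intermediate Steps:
m(o, b) = o + b*o
u = -8
(10*(2 + 5*0))*(1/m(4, -2) - 1/u) = (10*(2 + 5*0))*(1/(4*(1 - 2)) - 1/(-8)) = (10*(2 + 0))*(1/(4*(-1)) - 1*(-⅛)) = (10*2)*(1/(-4) + ⅛) = 20*(1*(-¼) + ⅛) = 20*(-¼ + ⅛) = 20*(-⅛) = -5/2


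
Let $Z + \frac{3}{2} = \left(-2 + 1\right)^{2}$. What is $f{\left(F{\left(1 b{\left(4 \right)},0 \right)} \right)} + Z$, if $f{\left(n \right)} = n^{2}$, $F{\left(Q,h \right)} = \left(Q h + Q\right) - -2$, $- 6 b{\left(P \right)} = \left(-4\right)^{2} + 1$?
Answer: $\frac{7}{36} \approx 0.19444$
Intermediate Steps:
$b{\left(P \right)} = - \frac{17}{6}$ ($b{\left(P \right)} = - \frac{\left(-4\right)^{2} + 1}{6} = - \frac{16 + 1}{6} = \left(- \frac{1}{6}\right) 17 = - \frac{17}{6}$)
$F{\left(Q,h \right)} = 2 + Q + Q h$ ($F{\left(Q,h \right)} = \left(Q + Q h\right) + 2 = 2 + Q + Q h$)
$Z = - \frac{1}{2}$ ($Z = - \frac{3}{2} + \left(-2 + 1\right)^{2} = - \frac{3}{2} + \left(-1\right)^{2} = - \frac{3}{2} + 1 = - \frac{1}{2} \approx -0.5$)
$f{\left(F{\left(1 b{\left(4 \right)},0 \right)} \right)} + Z = \left(2 + 1 \left(- \frac{17}{6}\right) + 1 \left(- \frac{17}{6}\right) 0\right)^{2} - \frac{1}{2} = \left(2 - \frac{17}{6} - 0\right)^{2} - \frac{1}{2} = \left(2 - \frac{17}{6} + 0\right)^{2} - \frac{1}{2} = \left(- \frac{5}{6}\right)^{2} - \frac{1}{2} = \frac{25}{36} - \frac{1}{2} = \frac{7}{36}$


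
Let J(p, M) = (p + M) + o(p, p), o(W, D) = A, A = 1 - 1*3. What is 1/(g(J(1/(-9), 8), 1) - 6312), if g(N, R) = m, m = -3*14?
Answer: -1/6354 ≈ -0.00015738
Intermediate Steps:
A = -2 (A = 1 - 3 = -2)
o(W, D) = -2
m = -42
J(p, M) = -2 + M + p (J(p, M) = (p + M) - 2 = (M + p) - 2 = -2 + M + p)
g(N, R) = -42
1/(g(J(1/(-9), 8), 1) - 6312) = 1/(-42 - 6312) = 1/(-6354) = -1/6354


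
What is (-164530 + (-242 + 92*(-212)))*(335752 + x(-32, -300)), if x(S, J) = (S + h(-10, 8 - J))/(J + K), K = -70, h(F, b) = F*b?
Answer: -11446428310576/185 ≈ -6.1873e+10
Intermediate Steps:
x(S, J) = (-80 + S + 10*J)/(-70 + J) (x(S, J) = (S - 10*(8 - J))/(J - 70) = (S + (-80 + 10*J))/(-70 + J) = (-80 + S + 10*J)/(-70 + J))
(-164530 + (-242 + 92*(-212)))*(335752 + x(-32, -300)) = (-164530 + (-242 + 92*(-212)))*(335752 + (-80 - 32 + 10*(-300))/(-70 - 300)) = (-164530 + (-242 - 19504))*(335752 + (-80 - 32 - 3000)/(-370)) = (-164530 - 19746)*(335752 - 1/370*(-3112)) = -184276*(335752 + 1556/185) = -184276*62115676/185 = -11446428310576/185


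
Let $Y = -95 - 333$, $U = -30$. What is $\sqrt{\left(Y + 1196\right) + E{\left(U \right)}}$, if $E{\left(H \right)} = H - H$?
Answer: $16 \sqrt{3} \approx 27.713$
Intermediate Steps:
$E{\left(H \right)} = 0$
$Y = -428$ ($Y = -95 - 333 = -428$)
$\sqrt{\left(Y + 1196\right) + E{\left(U \right)}} = \sqrt{\left(-428 + 1196\right) + 0} = \sqrt{768 + 0} = \sqrt{768} = 16 \sqrt{3}$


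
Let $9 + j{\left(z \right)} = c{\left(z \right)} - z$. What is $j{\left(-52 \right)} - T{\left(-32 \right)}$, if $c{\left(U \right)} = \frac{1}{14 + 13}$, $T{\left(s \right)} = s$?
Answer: $\frac{2026}{27} \approx 75.037$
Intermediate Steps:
$c{\left(U \right)} = \frac{1}{27}$
$j{\left(z \right)} = - \frac{242}{27} - z$ ($j{\left(z \right)} = -9 - \left(- \frac{1}{27} + z\right) = - \frac{242}{27} - z$)
$j{\left(-52 \right)} - T{\left(-32 \right)} = \left(- \frac{242}{27} - -52\right) - -32 = \left(- \frac{242}{27} + 52\right) + 32 = \frac{1162}{27} + 32 = \frac{2026}{27}$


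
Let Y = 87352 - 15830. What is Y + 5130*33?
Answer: 240812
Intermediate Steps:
Y = 71522
Y + 5130*33 = 71522 + 5130*33 = 71522 + 169290 = 240812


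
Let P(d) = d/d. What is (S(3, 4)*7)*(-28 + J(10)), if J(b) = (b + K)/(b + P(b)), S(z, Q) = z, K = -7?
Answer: -6405/11 ≈ -582.27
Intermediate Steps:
P(d) = 1
J(b) = (-7 + b)/(1 + b) (J(b) = (b - 7)/(b + 1) = (-7 + b)/(1 + b))
(S(3, 4)*7)*(-28 + J(10)) = (3*7)*(-28 + (-7 + 10)/(1 + 10)) = 21*(-28 + 3/11) = 21*(-305/11) = -6405/11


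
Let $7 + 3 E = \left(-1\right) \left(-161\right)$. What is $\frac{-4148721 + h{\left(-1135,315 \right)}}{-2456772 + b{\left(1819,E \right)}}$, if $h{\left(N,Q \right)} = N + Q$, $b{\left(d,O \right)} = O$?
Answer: $\frac{12448623}{7370162} \approx 1.6891$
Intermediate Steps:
$E = \frac{154}{3}$ ($E = - \frac{7}{3} + \frac{\left(-1\right) \left(-161\right)}{3} = - \frac{7}{3} + \frac{1}{3} \cdot 161 = - \frac{7}{3} + \frac{161}{3} = \frac{154}{3} \approx 51.333$)
$\frac{-4148721 + h{\left(-1135,315 \right)}}{-2456772 + b{\left(1819,E \right)}} = \frac{-4148721 + \left(-1135 + 315\right)}{-2456772 + \frac{154}{3}} = \frac{-4148721 - 820}{- \frac{7370162}{3}} = \left(-4149541\right) \left(- \frac{3}{7370162}\right) = \frac{12448623}{7370162}$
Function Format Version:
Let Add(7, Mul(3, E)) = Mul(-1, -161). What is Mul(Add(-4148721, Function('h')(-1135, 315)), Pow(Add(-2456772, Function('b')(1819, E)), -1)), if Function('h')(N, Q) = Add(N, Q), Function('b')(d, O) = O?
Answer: Rational(12448623, 7370162) ≈ 1.6891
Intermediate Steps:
E = Rational(154, 3) (E = Add(Rational(-7, 3), Mul(Rational(1, 3), Mul(-1, -161))) = Add(Rational(-7, 3), Mul(Rational(1, 3), 161)) = Add(Rational(-7, 3), Rational(161, 3)) = Rational(154, 3) ≈ 51.333)
Mul(Add(-4148721, Function('h')(-1135, 315)), Pow(Add(-2456772, Function('b')(1819, E)), -1)) = Mul(Add(-4148721, Add(-1135, 315)), Pow(Add(-2456772, Rational(154, 3)), -1)) = Mul(Add(-4148721, -820), Pow(Rational(-7370162, 3), -1)) = Mul(-4149541, Rational(-3, 7370162)) = Rational(12448623, 7370162)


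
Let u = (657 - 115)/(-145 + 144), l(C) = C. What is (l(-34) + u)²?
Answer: 331776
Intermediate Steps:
u = -542 (u = 542/(-1) = 542*(-1) = -542)
(l(-34) + u)² = (-34 - 542)² = (-576)² = 331776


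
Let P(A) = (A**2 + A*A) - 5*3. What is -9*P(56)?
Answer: -56313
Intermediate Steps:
P(A) = -15 + 2*A**2 (P(A) = (A**2 + A**2) - 15 = 2*A**2 - 15 = -15 + 2*A**2)
-9*P(56) = -9*(-15 + 2*56**2) = -9*(-15 + 2*3136) = -9*(-15 + 6272) = -9*6257 = -56313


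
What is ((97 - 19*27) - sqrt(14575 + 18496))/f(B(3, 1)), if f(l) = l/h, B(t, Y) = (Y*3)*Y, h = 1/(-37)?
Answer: 416/111 + sqrt(33071)/111 ≈ 5.3861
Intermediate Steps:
h = -1/37 ≈ -0.027027
B(t, Y) = 3*Y**2 (B(t, Y) = (3*Y)*Y = 3*Y**2)
f(l) = -37*l (f(l) = l/(-1/37) = l*(-37) = -37*l)
((97 - 19*27) - sqrt(14575 + 18496))/f(B(3, 1)) = ((97 - 19*27) - sqrt(14575 + 18496))/((-111*1**2)) = ((97 - 513) - sqrt(33071))/((-111)) = (-416 - sqrt(33071))/((-37*3)) = (-416 - sqrt(33071))/(-111) = (-416 - sqrt(33071))*(-1/111) = 416/111 + sqrt(33071)/111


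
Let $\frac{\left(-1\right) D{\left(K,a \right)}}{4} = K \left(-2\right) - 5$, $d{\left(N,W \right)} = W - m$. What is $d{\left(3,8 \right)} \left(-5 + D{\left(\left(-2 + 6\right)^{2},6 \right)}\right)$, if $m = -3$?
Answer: $1573$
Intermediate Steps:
$d{\left(N,W \right)} = 3 + W$ ($d{\left(N,W \right)} = W - -3 = W + 3 = 3 + W$)
$D{\left(K,a \right)} = 20 + 8 K$ ($D{\left(K,a \right)} = - 4 \left(K \left(-2\right) - 5\right) = - 4 \left(- 2 K - 5\right) = - 4 \left(-5 - 2 K\right) = 20 + 8 K$)
$d{\left(3,8 \right)} \left(-5 + D{\left(\left(-2 + 6\right)^{2},6 \right)}\right) = \left(3 + 8\right) \left(-5 + \left(20 + 8 \left(-2 + 6\right)^{2}\right)\right) = 11 \left(-5 + \left(20 + 8 \cdot 4^{2}\right)\right) = 11 \left(-5 + \left(20 + 8 \cdot 16\right)\right) = 11 \left(-5 + \left(20 + 128\right)\right) = 11 \left(-5 + 148\right) = 11 \cdot 143 = 1573$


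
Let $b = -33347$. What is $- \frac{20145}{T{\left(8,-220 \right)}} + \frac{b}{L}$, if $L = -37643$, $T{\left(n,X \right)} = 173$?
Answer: $- \frac{752549204}{6512239} \approx -115.56$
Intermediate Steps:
$- \frac{20145}{T{\left(8,-220 \right)}} + \frac{b}{L} = - \frac{20145}{173} - \frac{33347}{-37643} = \left(-20145\right) \frac{1}{173} - - \frac{33347}{37643} = - \frac{20145}{173} + \frac{33347}{37643} = - \frac{752549204}{6512239}$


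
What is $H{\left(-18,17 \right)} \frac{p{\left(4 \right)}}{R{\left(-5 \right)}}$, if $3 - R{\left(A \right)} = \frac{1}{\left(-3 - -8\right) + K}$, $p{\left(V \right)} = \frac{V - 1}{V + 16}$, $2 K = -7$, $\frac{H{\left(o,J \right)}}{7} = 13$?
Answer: $\frac{117}{20} \approx 5.85$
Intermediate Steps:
$H{\left(o,J \right)} = 91$ ($H{\left(o,J \right)} = 7 \cdot 13 = 91$)
$K = - \frac{7}{2}$ ($K = \frac{1}{2} \left(-7\right) = - \frac{7}{2} \approx -3.5$)
$p{\left(V \right)} = \frac{-1 + V}{16 + V}$
$R{\left(A \right)} = \frac{7}{3}$ ($R{\left(A \right)} = 3 - \frac{1}{\left(-3 - -8\right) - \frac{7}{2}} = 3 - \frac{1}{\left(-3 + 8\right) - \frac{7}{2}} = 3 - \frac{1}{5 - \frac{7}{2}} = 3 - \frac{1}{\frac{3}{2}} = 3 - \frac{2}{3} = \frac{7}{3}$)
$H{\left(-18,17 \right)} \frac{p{\left(4 \right)}}{R{\left(-5 \right)}} = 91 \frac{\frac{1}{16 + 4} \left(-1 + 4\right)}{\frac{7}{3}} = 91 \cdot \frac{1}{20} \cdot 3 \cdot \frac{3}{7} = 91 \cdot \frac{3}{20} \cdot \frac{3}{7} = 91 \cdot \frac{9}{140} = \frac{117}{20}$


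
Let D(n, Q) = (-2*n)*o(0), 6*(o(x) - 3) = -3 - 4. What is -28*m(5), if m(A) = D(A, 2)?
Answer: 1540/3 ≈ 513.33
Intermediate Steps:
o(x) = 11/6 (o(x) = 3 + (-3 - 4)/6 = 3 + (⅙)*(-7) = 3 - 7/6 = 11/6)
D(n, Q) = -11*n/3 (D(n, Q) = -2*n*(11/6) = -11*n/3)
m(A) = -11*A/3
-28*m(5) = -(-308)*5/3 = -28*(-55/3) = 1540/3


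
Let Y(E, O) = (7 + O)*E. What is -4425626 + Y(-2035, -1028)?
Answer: -2347891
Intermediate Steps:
Y(E, O) = E*(7 + O)
-4425626 + Y(-2035, -1028) = -4425626 - 2035*(7 - 1028) = -4425626 - 2035*(-1021) = -4425626 + 2077735 = -2347891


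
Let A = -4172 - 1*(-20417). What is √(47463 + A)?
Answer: 2*√15927 ≈ 252.40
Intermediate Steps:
A = 16245 (A = -4172 + 20417 = 16245)
√(47463 + A) = √(47463 + 16245) = √63708 = 2*√15927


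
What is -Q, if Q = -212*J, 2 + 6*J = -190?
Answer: -6784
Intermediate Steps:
J = -32 (J = -1/3 + (1/6)*(-190) = -1/3 - 95/3 = -32)
Q = 6784 (Q = -212*(-32) = 6784)
-Q = -1*6784 = -6784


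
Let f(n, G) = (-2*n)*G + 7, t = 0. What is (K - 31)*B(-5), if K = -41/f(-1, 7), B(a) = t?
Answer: 0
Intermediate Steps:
B(a) = 0
f(n, G) = 7 - 2*G*n (f(n, G) = -2*G*n + 7 = 7 - 2*G*n)
K = -41/21 (K = -41/(7 - 2*7*(-1)) = -41/(7 + 14) = -41/21 ≈ -1.9524)
(K - 31)*B(-5) = (-41/21 - 31)*0 = -692/21*0 = 0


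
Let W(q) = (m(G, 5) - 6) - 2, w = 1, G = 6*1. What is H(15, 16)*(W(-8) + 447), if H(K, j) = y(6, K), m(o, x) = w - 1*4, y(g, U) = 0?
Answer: 0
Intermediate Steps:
G = 6
m(o, x) = -3 (m(o, x) = 1 - 1*4 = 1 - 4 = -3)
H(K, j) = 0
W(q) = -11 (W(q) = (-3 - 6) - 2 = -9 - 2 = -11)
H(15, 16)*(W(-8) + 447) = 0*(-11 + 447) = 0*436 = 0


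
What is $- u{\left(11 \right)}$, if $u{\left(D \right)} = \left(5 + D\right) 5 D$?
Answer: $-880$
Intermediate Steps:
$u{\left(D \right)} = D \left(25 + 5 D\right)$ ($u{\left(D \right)} = \left(25 + 5 D\right) D = D \left(25 + 5 D\right)$)
$- u{\left(11 \right)} = - 5 \cdot 11 \left(5 + 11\right) = - 5 \cdot 11 \cdot 16 = \left(-1\right) 880 = -880$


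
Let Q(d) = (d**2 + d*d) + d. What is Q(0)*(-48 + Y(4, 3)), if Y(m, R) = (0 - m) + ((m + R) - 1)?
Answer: 0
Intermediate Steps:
Q(d) = d + 2*d**2 (Q(d) = (d**2 + d**2) + d = 2*d**2 + d = d + 2*d**2)
Y(m, R) = -1 + R (Y(m, R) = -m + ((R + m) - 1) = -m + (-1 + R + m) = -1 + R)
Q(0)*(-48 + Y(4, 3)) = (0*(1 + 2*0))*(-48 + (-1 + 3)) = (0*(1 + 0))*(-48 + 2) = (0*1)*(-46) = 0*(-46) = 0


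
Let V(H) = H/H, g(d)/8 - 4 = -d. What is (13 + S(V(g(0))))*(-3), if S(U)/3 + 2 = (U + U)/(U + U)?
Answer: -30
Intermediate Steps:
g(d) = 32 - 8*d (g(d) = 32 + 8*(-d) = 32 - 8*d)
V(H) = 1
S(U) = -3 (S(U) = -6 + 3*((U + U)/(U + U)) = -6 + 3*((2*U)/((2*U))) = -6 + 3*((2*U)*(1/(2*U))) = -6 + 3*1 = -6 + 3 = -3)
(13 + S(V(g(0))))*(-3) = (13 - 3)*(-3) = 10*(-3) = -30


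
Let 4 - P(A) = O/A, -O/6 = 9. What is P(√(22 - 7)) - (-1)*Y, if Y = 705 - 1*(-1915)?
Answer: 2624 + 18*√15/5 ≈ 2637.9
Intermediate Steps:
O = -54 (O = -6*9 = -54)
P(A) = 4 + 54/A (P(A) = 4 - (-54)/A = 4 + 54/A)
Y = 2620 (Y = 705 + 1915 = 2620)
P(√(22 - 7)) - (-1)*Y = (4 + 54/(√(22 - 7))) - (-1)*2620 = (4 + 54/(√15)) - 1*(-2620) = (4 + 54*(√15/15)) + 2620 = (4 + 18*√15/5) + 2620 = 2624 + 18*√15/5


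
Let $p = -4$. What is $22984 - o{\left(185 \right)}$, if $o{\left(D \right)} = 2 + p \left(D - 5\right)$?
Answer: $23702$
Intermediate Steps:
$o{\left(D \right)} = 22 - 4 D$ ($o{\left(D \right)} = 2 - 4 \left(D - 5\right) = 2 - 4 \left(-5 + D\right) = 2 - \left(-20 + 4 D\right) = 22 - 4 D$)
$22984 - o{\left(185 \right)} = 22984 - \left(22 - 740\right) = 22984 - -718 = 22984 + 718 = 23702$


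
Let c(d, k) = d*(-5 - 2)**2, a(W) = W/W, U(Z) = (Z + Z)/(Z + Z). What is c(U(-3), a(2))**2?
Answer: 2401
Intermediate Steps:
U(Z) = 1 (U(Z) = (2*Z)/((2*Z)) = (2*Z)*(1/(2*Z)) = 1)
a(W) = 1
c(d, k) = 49*d (c(d, k) = d*(-7)**2 = d*49 = 49*d)
c(U(-3), a(2))**2 = (49*1)**2 = 49**2 = 2401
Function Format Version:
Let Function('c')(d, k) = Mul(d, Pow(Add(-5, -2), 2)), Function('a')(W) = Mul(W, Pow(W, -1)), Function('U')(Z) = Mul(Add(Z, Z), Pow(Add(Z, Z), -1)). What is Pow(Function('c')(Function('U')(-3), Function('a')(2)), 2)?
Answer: 2401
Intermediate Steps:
Function('U')(Z) = 1 (Function('U')(Z) = Mul(Mul(2, Z), Pow(Mul(2, Z), -1)) = Mul(Mul(2, Z), Mul(Rational(1, 2), Pow(Z, -1))) = 1)
Function('a')(W) = 1
Function('c')(d, k) = Mul(49, d) (Function('c')(d, k) = Mul(d, Pow(-7, 2)) = Mul(d, 49) = Mul(49, d))
Pow(Function('c')(Function('U')(-3), Function('a')(2)), 2) = Pow(Mul(49, 1), 2) = Pow(49, 2) = 2401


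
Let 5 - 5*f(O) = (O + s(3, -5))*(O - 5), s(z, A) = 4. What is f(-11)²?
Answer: 11449/25 ≈ 457.96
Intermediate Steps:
f(O) = 1 - (-5 + O)*(4 + O)/5 (f(O) = 1 - (O + 4)*(O - 5)/5 = 1 - (4 + O)*(-5 + O)/5 = 1 - (-5 + O)*(4 + O)/5)
f(-11)² = (5 - ⅕*(-11)² + (⅕)*(-11))² = (5 - ⅕*121 - 11/5)² = (5 - 121/5 - 11/5)² = (-107/5)² = 11449/25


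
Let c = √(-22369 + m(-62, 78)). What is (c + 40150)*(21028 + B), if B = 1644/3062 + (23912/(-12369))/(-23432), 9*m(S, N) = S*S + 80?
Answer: 6689993875284341050/7923756333 + 166625003120407*I*√2437/2641252111 ≈ 8.443e+8 + 3.1143e+6*I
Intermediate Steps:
m(S, N) = 80/9 + S²/9 (m(S, N) = (S*S + 80)/9 = (S² + 80)/9 = (80 + S²)/9 = 80/9 + S²/9)
B = 4254950083/7923756333 (B = 1644*(1/3062) + (23912*(-1/12369))*(-1/23432) = 822/1531 - 3416/1767*(-1/23432) = 822/1531 + 427/5175543 = 4254950083/7923756333 ≈ 0.53699)
c = 3*I*√2437 (c = √(-22369 + (80/9 + (⅑)*(-62)²)) = √(-22369 + (80/9 + (⅑)*3844)) = √(-22369 + (80/9 + 3844/9)) = √(-22369 + 436) = √(-21933) = 3*I*√2437 ≈ 148.1*I)
(c + 40150)*(21028 + B) = (3*I*√2437 + 40150)*(21028 + 4254950083/7923756333) = (40150 + 3*I*√2437)*(166625003120407/7923756333) = 6689993875284341050/7923756333 + 166625003120407*I*√2437/2641252111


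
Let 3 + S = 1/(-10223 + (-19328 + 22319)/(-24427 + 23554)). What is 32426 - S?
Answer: 96505137101/2975890 ≈ 32429.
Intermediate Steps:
S = -8927961/2975890 (S = -3 + 1/(-10223 + (-19328 + 22319)/(-24427 + 23554)) = -3 + 1/(-10223 + 2991/(-873)) = -3 + 1/(-10223 + 2991*(-1/873)) = -3 + 1/(-10223 - 997/291) = -3 + 1/(-2975890/291) = -3 - 291/2975890 = -8927961/2975890 ≈ -3.0001)
32426 - S = 32426 - 1*(-8927961/2975890) = 32426 + 8927961/2975890 = 96505137101/2975890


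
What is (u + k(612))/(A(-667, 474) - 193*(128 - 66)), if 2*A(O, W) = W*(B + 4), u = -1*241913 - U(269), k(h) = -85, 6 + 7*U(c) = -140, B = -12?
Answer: 846920/48517 ≈ 17.456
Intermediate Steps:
U(c) = -146/7 (U(c) = -6/7 + (1/7)*(-140) = -6/7 - 20 = -146/7)
u = -1693245/7 (u = -1*241913 - 1*(-146/7) = -241913 + 146/7 = -1693245/7 ≈ -2.4189e+5)
A(O, W) = -4*W (A(O, W) = (W*(-12 + 4))/2 = (W*(-8))/2 = (-8*W)/2 = -4*W)
(u + k(612))/(A(-667, 474) - 193*(128 - 66)) = (-1693245/7 - 85)/(-4*474 - 193*(128 - 66)) = -1693840/(7*(-1896 - 193*62)) = -1693840/(7*(-1896 - 11966)) = -1693840/7/(-13862) = -1693840/7*(-1/13862) = 846920/48517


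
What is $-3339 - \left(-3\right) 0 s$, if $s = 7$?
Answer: $-3339$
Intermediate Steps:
$-3339 - \left(-3\right) 0 s = -3339 - \left(-3\right) 0 \cdot 7 = -3339 - 0 \cdot 7 = -3339 - 0 = -3339 + 0 = -3339$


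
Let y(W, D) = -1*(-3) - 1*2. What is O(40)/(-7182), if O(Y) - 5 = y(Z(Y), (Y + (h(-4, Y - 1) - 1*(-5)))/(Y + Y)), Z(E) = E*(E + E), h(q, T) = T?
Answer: -1/1197 ≈ -0.00083542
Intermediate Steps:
Z(E) = 2*E² (Z(E) = E*(2*E) = 2*E²)
y(W, D) = 1 (y(W, D) = 3 - 2 = 1)
O(Y) = 6 (O(Y) = 5 + 1 = 6)
O(40)/(-7182) = 6/(-7182) = 6*(-1/7182) = -1/1197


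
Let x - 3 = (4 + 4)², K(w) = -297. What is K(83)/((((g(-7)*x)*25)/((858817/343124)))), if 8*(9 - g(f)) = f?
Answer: -510137298/11350970825 ≈ -0.044942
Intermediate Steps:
g(f) = 9 - f/8
x = 67 (x = 3 + (4 + 4)² = 3 + 8² = 3 + 64 = 67)
K(83)/((((g(-7)*x)*25)/((858817/343124)))) = -297*858817/(574732700*(9 - ⅛*(-7))) = -297*858817/(574732700*(9 + 7/8)) = -297/((((79/8)*67)*25)/(858817/343124)) = -297/(((5293/8)*25)*(343124/858817)) = -297/((132325/8)*(343124/858817)) = -297/11350970825/1717634 = -297*1717634/11350970825 = -510137298/11350970825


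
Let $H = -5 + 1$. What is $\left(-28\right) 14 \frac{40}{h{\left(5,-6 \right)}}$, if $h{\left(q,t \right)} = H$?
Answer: $3920$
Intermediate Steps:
$H = -4$
$h{\left(q,t \right)} = -4$
$\left(-28\right) 14 \frac{40}{h{\left(5,-6 \right)}} = \left(-28\right) 14 \frac{40}{-4} = - 392 \cdot 40 \left(- \frac{1}{4}\right) = \left(-392\right) \left(-10\right) = 3920$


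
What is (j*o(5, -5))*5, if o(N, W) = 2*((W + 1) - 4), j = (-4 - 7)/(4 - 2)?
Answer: 440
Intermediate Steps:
j = -11/2 ≈ -5.5000
o(N, W) = -6 + 2*W (o(N, W) = 2*((1 + W) - 4) = 2*(-3 + W) = -6 + 2*W)
(j*o(5, -5))*5 = -11*(-6 + 2*(-5))/2*5 = -11*(-6 - 10)/2*5 = -11/2*(-16)*5 = 88*5 = 440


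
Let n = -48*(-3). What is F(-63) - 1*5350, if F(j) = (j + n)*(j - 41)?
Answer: -13774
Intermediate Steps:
n = 144
F(j) = (-41 + j)*(144 + j) (F(j) = (j + 144)*(j - 41) = (144 + j)*(-41 + j) = (-41 + j)*(144 + j))
F(-63) - 1*5350 = (-5904 + (-63)**2 + 103*(-63)) - 1*5350 = (-5904 + 3969 - 6489) - 5350 = -8424 - 5350 = -13774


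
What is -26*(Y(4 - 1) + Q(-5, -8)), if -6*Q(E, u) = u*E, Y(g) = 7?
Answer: -26/3 ≈ -8.6667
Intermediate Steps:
Q(E, u) = -E*u/6 (Q(E, u) = -u*E/6 = -E*u/6)
-26*(Y(4 - 1) + Q(-5, -8)) = -26*(7 - 1/6*(-5)*(-8)) = -26*(7 - 20/3) = -26*1/3 = -26/3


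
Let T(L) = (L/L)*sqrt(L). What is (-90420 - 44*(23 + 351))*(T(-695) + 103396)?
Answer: -11050550896 - 106876*I*sqrt(695) ≈ -1.1051e+10 - 2.8176e+6*I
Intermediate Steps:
T(L) = sqrt(L) (T(L) = 1*sqrt(L) = sqrt(L))
(-90420 - 44*(23 + 351))*(T(-695) + 103396) = (-90420 - 44*(23 + 351))*(sqrt(-695) + 103396) = (-90420 - 44*374)*(I*sqrt(695) + 103396) = (-90420 - 16456)*(103396 + I*sqrt(695)) = -106876*(103396 + I*sqrt(695)) = -11050550896 - 106876*I*sqrt(695)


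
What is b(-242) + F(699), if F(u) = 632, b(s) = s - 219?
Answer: 171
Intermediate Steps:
b(s) = -219 + s
b(-242) + F(699) = (-219 - 242) + 632 = -461 + 632 = 171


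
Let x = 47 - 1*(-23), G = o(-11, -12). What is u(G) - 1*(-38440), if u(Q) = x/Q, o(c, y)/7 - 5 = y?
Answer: 269070/7 ≈ 38439.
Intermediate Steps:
o(c, y) = 35 + 7*y
G = -49 (G = 35 + 7*(-12) = 35 - 84 = -49)
x = 70 (x = 47 + 23 = 70)
u(Q) = 70/Q
u(G) - 1*(-38440) = 70/(-49) - 1*(-38440) = 70*(-1/49) + 38440 = -10/7 + 38440 = 269070/7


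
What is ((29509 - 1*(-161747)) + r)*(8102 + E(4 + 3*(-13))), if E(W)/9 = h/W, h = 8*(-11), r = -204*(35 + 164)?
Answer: 8568395784/7 ≈ 1.2241e+9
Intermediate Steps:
r = -40596 (r = -204*199 = -40596)
h = -88
E(W) = -792/W (E(W) = 9*(-88/W) = -792/W)
((29509 - 1*(-161747)) + r)*(8102 + E(4 + 3*(-13))) = ((29509 - 1*(-161747)) - 40596)*(8102 - 792/(4 + 3*(-13))) = ((29509 + 161747) - 40596)*(8102 - 792/(4 - 39)) = (191256 - 40596)*(8102 - 792/(-35)) = 150660*(8102 - 792*(-1/35)) = 150660*(8102 + 792/35) = 150660*(284362/35) = 8568395784/7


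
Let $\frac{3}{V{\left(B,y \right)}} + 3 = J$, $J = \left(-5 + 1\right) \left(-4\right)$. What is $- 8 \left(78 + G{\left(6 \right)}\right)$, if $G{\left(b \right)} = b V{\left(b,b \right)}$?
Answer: $- \frac{8256}{13} \approx -635.08$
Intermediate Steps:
$J = 16$ ($J = \left(-4\right) \left(-4\right) = 16$)
$V{\left(B,y \right)} = \frac{3}{13}$ ($V{\left(B,y \right)} = \frac{3}{-3 + 16} = \frac{3}{13}$)
$G{\left(b \right)} = \frac{3 b}{13}$ ($G{\left(b \right)} = b \frac{3}{13} = \frac{3 b}{13}$)
$- 8 \left(78 + G{\left(6 \right)}\right) = - 8 \left(78 + \frac{3}{13} \cdot 6\right) = - 8 \left(78 + \frac{18}{13}\right) = \left(-8\right) \frac{1032}{13} = - \frac{8256}{13}$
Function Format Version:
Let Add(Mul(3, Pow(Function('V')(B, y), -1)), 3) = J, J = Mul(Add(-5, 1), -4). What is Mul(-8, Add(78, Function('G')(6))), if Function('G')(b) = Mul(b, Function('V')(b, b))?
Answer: Rational(-8256, 13) ≈ -635.08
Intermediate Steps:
J = 16 (J = Mul(-4, -4) = 16)
Function('V')(B, y) = Rational(3, 13) (Function('V')(B, y) = Mul(3, Pow(Add(-3, 16), -1)) = Mul(3, Pow(13, -1)) = Mul(3, Rational(1, 13)) = Rational(3, 13))
Function('G')(b) = Mul(Rational(3, 13), b) (Function('G')(b) = Mul(b, Rational(3, 13)) = Mul(Rational(3, 13), b))
Mul(-8, Add(78, Function('G')(6))) = Mul(-8, Add(78, Mul(Rational(3, 13), 6))) = Mul(-8, Add(78, Rational(18, 13))) = Mul(-8, Rational(1032, 13)) = Rational(-8256, 13)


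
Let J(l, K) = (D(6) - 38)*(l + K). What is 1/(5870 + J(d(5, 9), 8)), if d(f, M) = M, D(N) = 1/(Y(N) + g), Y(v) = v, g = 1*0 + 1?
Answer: 7/36585 ≈ 0.00019134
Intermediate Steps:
g = 1 (g = 0 + 1 = 1)
D(N) = 1/(1 + N) (D(N) = 1/(N + 1) = 1/(1 + N))
J(l, K) = -265*K/7 - 265*l/7 (J(l, K) = (1/(1 + 6) - 38)*(l + K) = (1/7 - 38)*(K + l) = (⅐ - 38)*(K + l) = -265*(K + l)/7 = -265*K/7 - 265*l/7)
1/(5870 + J(d(5, 9), 8)) = 1/(5870 + (-265/7*8 - 265/7*9)) = 1/(5870 + (-2120/7 - 2385/7)) = 1/(5870 - 4505/7) = 1/(36585/7) = 7/36585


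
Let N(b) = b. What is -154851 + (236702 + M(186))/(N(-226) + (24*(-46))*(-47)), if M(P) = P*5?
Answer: -3999837365/25831 ≈ -1.5485e+5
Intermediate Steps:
M(P) = 5*P
-154851 + (236702 + M(186))/(N(-226) + (24*(-46))*(-47)) = -154851 + (236702 + 5*186)/(-226 + (24*(-46))*(-47)) = -154851 + (236702 + 930)/(-226 - 1104*(-47)) = -154851 + 237632/(-226 + 51888) = -154851 + 237632/51662 = -154851 + 237632*(1/51662) = -154851 + 118816/25831 = -3999837365/25831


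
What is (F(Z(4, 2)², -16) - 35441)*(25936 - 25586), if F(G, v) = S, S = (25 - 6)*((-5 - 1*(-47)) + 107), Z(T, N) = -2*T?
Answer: -11413500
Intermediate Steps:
S = 2831 (S = 19*((-5 + 47) + 107) = 19*(42 + 107) = 19*149 = 2831)
F(G, v) = 2831
(F(Z(4, 2)², -16) - 35441)*(25936 - 25586) = (2831 - 35441)*(25936 - 25586) = -32610*350 = -11413500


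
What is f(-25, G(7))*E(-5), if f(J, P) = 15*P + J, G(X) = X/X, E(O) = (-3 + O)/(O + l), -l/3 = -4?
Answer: 80/7 ≈ 11.429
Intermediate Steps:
l = 12 (l = -3*(-4) = 12)
E(O) = (-3 + O)/(12 + O) (E(O) = (-3 + O)/(O + 12) = (-3 + O)/(12 + O))
G(X) = 1
f(J, P) = J + 15*P
f(-25, G(7))*E(-5) = (-25 + 15*1)*((-3 - 5)/(12 - 5)) = (-25 + 15)*(-8/7) = -10*(-8)/7 = -10*(-8/7) = 80/7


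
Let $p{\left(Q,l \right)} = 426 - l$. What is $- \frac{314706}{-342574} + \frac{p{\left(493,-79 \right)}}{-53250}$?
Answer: $\frac{1658509463}{1824206550} \approx 0.90917$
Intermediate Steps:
$- \frac{314706}{-342574} + \frac{p{\left(493,-79 \right)}}{-53250} = - \frac{314706}{-342574} + \frac{426 - -79}{-53250} = \left(-314706\right) \left(- \frac{1}{342574}\right) + \left(426 + 79\right) \left(- \frac{1}{53250}\right) = \frac{157353}{171287} + 505 \left(- \frac{1}{53250}\right) = \frac{157353}{171287} - \frac{101}{10650} = \frac{1658509463}{1824206550}$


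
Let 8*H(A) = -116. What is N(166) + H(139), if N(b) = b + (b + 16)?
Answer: 667/2 ≈ 333.50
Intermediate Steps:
H(A) = -29/2 (H(A) = (⅛)*(-116) = -29/2)
N(b) = 16 + 2*b (N(b) = b + (16 + b) = 16 + 2*b)
N(166) + H(139) = (16 + 2*166) - 29/2 = (16 + 332) - 29/2 = 348 - 29/2 = 667/2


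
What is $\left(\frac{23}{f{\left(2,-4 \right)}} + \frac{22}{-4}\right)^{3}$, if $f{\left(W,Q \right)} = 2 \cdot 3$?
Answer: $- \frac{125}{27} \approx -4.6296$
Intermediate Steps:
$f{\left(W,Q \right)} = 6$
$\left(\frac{23}{f{\left(2,-4 \right)}} + \frac{22}{-4}\right)^{3} = \left(\frac{23}{6} + \frac{22}{-4}\right)^{3} = \left(23 \cdot \frac{1}{6} + 22 \left(- \frac{1}{4}\right)\right)^{3} = \left(\frac{23}{6} - \frac{11}{2}\right)^{3} = \left(- \frac{5}{3}\right)^{3} = - \frac{125}{27}$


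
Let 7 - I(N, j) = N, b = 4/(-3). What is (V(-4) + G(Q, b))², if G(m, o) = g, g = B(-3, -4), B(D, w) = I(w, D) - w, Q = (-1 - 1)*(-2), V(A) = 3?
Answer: 324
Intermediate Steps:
b = -4/3 (b = 4*(-⅓) = -4/3 ≈ -1.3333)
I(N, j) = 7 - N
Q = 4 (Q = -2*(-2) = 4)
B(D, w) = 7 - 2*w (B(D, w) = (7 - w) - w = 7 - 2*w)
g = 15 (g = 7 - 2*(-4) = 7 + 8 = 15)
G(m, o) = 15
(V(-4) + G(Q, b))² = (3 + 15)² = 18² = 324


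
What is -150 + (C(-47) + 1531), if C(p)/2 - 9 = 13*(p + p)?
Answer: -1045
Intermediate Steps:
C(p) = 18 + 52*p (C(p) = 18 + 2*(13*(p + p)) = 18 + 2*(13*(2*p)) = 18 + 2*(26*p) = 18 + 52*p)
-150 + (C(-47) + 1531) = -150 + ((18 + 52*(-47)) + 1531) = -150 + ((18 - 2444) + 1531) = -150 + (-2426 + 1531) = -150 - 895 = -1045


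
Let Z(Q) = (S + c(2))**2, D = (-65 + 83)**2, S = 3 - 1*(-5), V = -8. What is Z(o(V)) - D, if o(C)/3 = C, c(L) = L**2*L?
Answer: -68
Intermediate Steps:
c(L) = L**3
o(C) = 3*C
S = 8 (S = 3 + 5 = 8)
D = 324 (D = 18**2 = 324)
Z(Q) = 256 (Z(Q) = (8 + 2**3)**2 = (8 + 8)**2 = 16**2 = 256)
Z(o(V)) - D = 256 - 1*324 = 256 - 324 = -68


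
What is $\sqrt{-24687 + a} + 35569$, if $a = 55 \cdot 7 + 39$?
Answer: $35569 + i \sqrt{24263} \approx 35569.0 + 155.77 i$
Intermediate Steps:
$a = 424$ ($a = 385 + 39 = 424$)
$\sqrt{-24687 + a} + 35569 = \sqrt{-24687 + 424} + 35569 = \sqrt{-24263} + 35569 = i \sqrt{24263} + 35569 = 35569 + i \sqrt{24263}$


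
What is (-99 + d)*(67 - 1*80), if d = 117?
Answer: -234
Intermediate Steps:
(-99 + d)*(67 - 1*80) = (-99 + 117)*(67 - 1*80) = 18*(67 - 80) = 18*(-13) = -234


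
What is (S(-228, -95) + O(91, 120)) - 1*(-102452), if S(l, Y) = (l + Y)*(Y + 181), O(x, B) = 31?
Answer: 74705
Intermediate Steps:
S(l, Y) = (181 + Y)*(Y + l) (S(l, Y) = (Y + l)*(181 + Y) = (181 + Y)*(Y + l))
(S(-228, -95) + O(91, 120)) - 1*(-102452) = (((-95)**2 + 181*(-95) + 181*(-228) - 95*(-228)) + 31) - 1*(-102452) = ((9025 - 17195 - 41268 + 21660) + 31) + 102452 = (-27778 + 31) + 102452 = -27747 + 102452 = 74705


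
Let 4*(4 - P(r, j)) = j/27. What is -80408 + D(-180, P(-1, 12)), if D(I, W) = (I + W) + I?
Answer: -726877/9 ≈ -80764.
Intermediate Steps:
P(r, j) = 4 - j/108 (P(r, j) = 4 - j/(4*27) = 4 - j/108)
D(I, W) = W + 2*I
-80408 + D(-180, P(-1, 12)) = -80408 + ((4 - 1/108*12) + 2*(-180)) = -80408 + ((4 - ⅑) - 360) = -80408 + (35/9 - 360) = -80408 - 3205/9 = -726877/9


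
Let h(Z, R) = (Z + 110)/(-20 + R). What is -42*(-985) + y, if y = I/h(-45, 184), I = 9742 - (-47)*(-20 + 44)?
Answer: 894346/13 ≈ 68796.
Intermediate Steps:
h(Z, R) = (110 + Z)/(-20 + R)
I = 10870 (I = 9742 - (-47)*24 = 9742 - 1*(-1128) = 9742 + 1128 = 10870)
y = 356536/13 (y = 10870/(((110 - 45)/(-20 + 184))) = 10870/((65/164)) = 10870/(((1/164)*65)) = 10870/(65/164) = 10870*(164/65) = 356536/13 ≈ 27426.)
-42*(-985) + y = -42*(-985) + 356536/13 = 41370 + 356536/13 = 894346/13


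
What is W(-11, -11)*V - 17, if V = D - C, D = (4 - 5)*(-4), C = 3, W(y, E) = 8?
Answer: -9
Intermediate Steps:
D = 4 (D = -1*(-4) = 4)
V = 1 (V = 4 - 1*3 = 4 - 3 = 1)
W(-11, -11)*V - 17 = 8*1 - 17 = 8 - 17 = -9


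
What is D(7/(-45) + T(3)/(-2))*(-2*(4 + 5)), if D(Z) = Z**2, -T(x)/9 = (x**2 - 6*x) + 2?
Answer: -8116801/450 ≈ -18037.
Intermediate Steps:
T(x) = -18 - 9*x**2 + 54*x (T(x) = -9*((x**2 - 6*x) + 2) = -9*(2 + x**2 - 6*x) = -18 - 9*x**2 + 54*x)
D(7/(-45) + T(3)/(-2))*(-2*(4 + 5)) = (7/(-45) + (-18 - 9*3**2 + 54*3)/(-2))**2*(-2*(4 + 5)) = (7*(-1/45) + (-18 - 9*9 + 162)*(-1/2))**2*(-2*9) = (-7/45 + (-18 - 81 + 162)*(-1/2))**2*(-18) = (-7/45 + 63*(-1/2))**2*(-18) = (-7/45 - 63/2)**2*(-18) = (-2849/90)**2*(-18) = (8116801/8100)*(-18) = -8116801/450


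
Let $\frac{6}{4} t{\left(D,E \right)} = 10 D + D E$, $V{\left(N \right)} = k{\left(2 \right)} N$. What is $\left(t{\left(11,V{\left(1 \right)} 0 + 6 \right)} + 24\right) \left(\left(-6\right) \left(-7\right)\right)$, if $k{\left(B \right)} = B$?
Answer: $5936$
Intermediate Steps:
$V{\left(N \right)} = 2 N$
$t{\left(D,E \right)} = \frac{20 D}{3} + \frac{2 D E}{3}$ ($t{\left(D,E \right)} = \frac{2 \left(10 D + D E\right)}{3} = \frac{20 D}{3} + \frac{2 D E}{3}$)
$\left(t{\left(11,V{\left(1 \right)} 0 + 6 \right)} + 24\right) \left(\left(-6\right) \left(-7\right)\right) = \left(\frac{2}{3} \cdot 11 \left(10 + \left(2 \cdot 1 \cdot 0 + 6\right)\right) + 24\right) \left(\left(-6\right) \left(-7\right)\right) = \left(\frac{2}{3} \cdot 11 \left(10 + \left(2 \cdot 0 + 6\right)\right) + 24\right) 42 = \left(\frac{2}{3} \cdot 11 \left(10 + \left(0 + 6\right)\right) + 24\right) 42 = \left(\frac{2}{3} \cdot 11 \left(10 + 6\right) + 24\right) 42 = \left(\frac{2}{3} \cdot 11 \cdot 16 + 24\right) 42 = \left(\frac{352}{3} + 24\right) 42 = \frac{424}{3} \cdot 42 = 5936$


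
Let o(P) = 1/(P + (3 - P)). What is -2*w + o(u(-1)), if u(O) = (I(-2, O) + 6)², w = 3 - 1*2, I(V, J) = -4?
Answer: -5/3 ≈ -1.6667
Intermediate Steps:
w = 1 (w = 3 - 2 = 1)
u(O) = 4 (u(O) = (-4 + 6)² = 2² = 4)
o(P) = ⅓ (o(P) = 1/3 = ⅓)
-2*w + o(u(-1)) = -2*1 + ⅓ = -2 + ⅓ = -5/3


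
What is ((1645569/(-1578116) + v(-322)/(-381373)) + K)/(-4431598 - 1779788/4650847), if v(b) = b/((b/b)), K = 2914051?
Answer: -8156764277342234800318201/12404558569381631823504792 ≈ -0.65756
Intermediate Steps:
v(b) = b (v(b) = b/1 = b*1 = b)
((1645569/(-1578116) + v(-322)/(-381373)) + K)/(-4431598 - 1779788/4650847) = ((1645569/(-1578116) - 322/(-381373)) + 2914051)/(-4431598 - 1779788/4650847) = ((1645569*(-1/1578116) - 322*(-1/381373)) + 2914051)/(-4431598 - 1779788*1/4650847) = ((-1645569/1578116 + 322/381373) + 2914051)/(-4431598 - 1779788/4650847) = (-627067432885/601850833268 + 2914051)/(-20610686043294/4650847) = (1753823395468015783/601850833268)*(-4650847/20610686043294) = -8156764277342234800318201/12404558569381631823504792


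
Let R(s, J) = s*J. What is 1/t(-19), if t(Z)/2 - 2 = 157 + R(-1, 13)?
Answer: 1/292 ≈ 0.0034247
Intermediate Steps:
R(s, J) = J*s
t(Z) = 292 (t(Z) = 4 + 2*(157 + 13*(-1)) = 4 + 2*(157 - 13) = 4 + 2*144 = 4 + 288 = 292)
1/t(-19) = 1/292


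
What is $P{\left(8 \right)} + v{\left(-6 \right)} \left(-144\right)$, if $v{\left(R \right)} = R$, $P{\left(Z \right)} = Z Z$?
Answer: $928$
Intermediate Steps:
$P{\left(Z \right)} = Z^{2}$
$P{\left(8 \right)} + v{\left(-6 \right)} \left(-144\right) = 8^{2} - -864 = 64 + 864 = 928$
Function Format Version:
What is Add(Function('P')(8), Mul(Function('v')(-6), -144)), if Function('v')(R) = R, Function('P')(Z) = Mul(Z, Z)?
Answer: 928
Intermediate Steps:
Function('P')(Z) = Pow(Z, 2)
Add(Function('P')(8), Mul(Function('v')(-6), -144)) = Add(Pow(8, 2), Mul(-6, -144)) = Add(64, 864) = 928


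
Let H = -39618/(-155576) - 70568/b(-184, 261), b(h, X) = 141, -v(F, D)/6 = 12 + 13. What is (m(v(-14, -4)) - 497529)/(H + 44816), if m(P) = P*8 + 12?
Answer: -5469981917436/486060177613 ≈ -11.254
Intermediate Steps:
v(F, D) = -150 (v(F, D) = -6*(12 + 13) = -6*25 = -150)
H = -5486550515/10968108 (H = -39618/(-155576) - 70568/141 = -39618*(-1/155576) - 70568*1/141 = 19809/77788 - 70568/141 = -5486550515/10968108 ≈ -500.23)
m(P) = 12 + 8*P (m(P) = 8*P + 12 = 12 + 8*P)
(m(v(-14, -4)) - 497529)/(H + 44816) = ((12 + 8*(-150)) - 497529)/(-5486550515/10968108 + 44816) = ((12 - 1200) - 497529)/(486060177613/10968108) = (-1188 - 497529)*(10968108/486060177613) = -498717*10968108/486060177613 = -5469981917436/486060177613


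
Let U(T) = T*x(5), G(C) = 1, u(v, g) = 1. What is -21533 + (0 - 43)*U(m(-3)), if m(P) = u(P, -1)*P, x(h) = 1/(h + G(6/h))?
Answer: -43023/2 ≈ -21512.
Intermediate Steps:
x(h) = 1/(1 + h) (x(h) = 1/(h + 1) = 1/(1 + h))
m(P) = P (m(P) = 1*P = P)
U(T) = T/6 (U(T) = T/(1 + 5) = T/6)
-21533 + (0 - 43)*U(m(-3)) = -21533 + (0 - 43)*((1/6)*(-3)) = -21533 - 43*(-1/2) = -21533 + 43/2 = -43023/2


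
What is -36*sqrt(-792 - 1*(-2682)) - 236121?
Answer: -236121 - 108*sqrt(210) ≈ -2.3769e+5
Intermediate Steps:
-36*sqrt(-792 - 1*(-2682)) - 236121 = -36*sqrt(-792 + 2682) - 236121 = -108*sqrt(210) - 236121 = -236121 - 108*sqrt(210)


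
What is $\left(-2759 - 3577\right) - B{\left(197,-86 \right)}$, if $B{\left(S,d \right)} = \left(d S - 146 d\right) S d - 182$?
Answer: $-74313766$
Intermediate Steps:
$B{\left(S,d \right)} = -182 + S d \left(- 146 d + S d\right)$ ($B{\left(S,d \right)} = \left(S d - 146 d\right) S d - 182 = \left(- 146 d + S d\right) S d - 182 = S \left(- 146 d + S d\right) d - 182 = S d \left(- 146 d + S d\right) - 182 = -182 + S d \left(- 146 d + S d\right)$)
$\left(-2759 - 3577\right) - B{\left(197,-86 \right)} = \left(-2759 - 3577\right) - \left(-182 + 197^{2} \left(-86\right)^{2} - 28762 \left(-86\right)^{2}\right) = \left(-2759 - 3577\right) - \left(-182 + 38809 \cdot 7396 - 28762 \cdot 7396\right) = -6336 - \left(-182 + 287031364 - 212723752\right) = -6336 - 74307430 = -74313766$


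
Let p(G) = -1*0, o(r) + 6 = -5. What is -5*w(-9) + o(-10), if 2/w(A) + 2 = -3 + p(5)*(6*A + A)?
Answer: -9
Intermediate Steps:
o(r) = -11 (o(r) = -6 - 5 = -11)
p(G) = 0
w(A) = -⅖ (w(A) = 2/(-2 + (-3 + 0*(6*A + A))) = 2/(-2 + (-3 + 0*(7*A))) = 2/(-2 + (-3 + 0)) = 2/(-2 - 3) = 2/(-5) = 2*(-⅕) = -⅖)
-5*w(-9) + o(-10) = -5*(-⅖) - 11 = 2 - 11 = -9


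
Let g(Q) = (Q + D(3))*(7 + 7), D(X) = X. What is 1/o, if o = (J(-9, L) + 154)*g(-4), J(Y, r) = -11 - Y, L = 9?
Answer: -1/2128 ≈ -0.00046992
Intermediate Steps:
g(Q) = 42 + 14*Q (g(Q) = (Q + 3)*(7 + 7) = (3 + Q)*14 = 42 + 14*Q)
o = -2128 (o = ((-11 - 1*(-9)) + 154)*(42 + 14*(-4)) = ((-11 + 9) + 154)*(42 - 56) = (-2 + 154)*(-14) = 152*(-14) = -2128)
1/o = 1/(-2128) = -1/2128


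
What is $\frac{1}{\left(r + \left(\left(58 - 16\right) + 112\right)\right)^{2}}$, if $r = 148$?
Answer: $\frac{1}{91204} \approx 1.0964 \cdot 10^{-5}$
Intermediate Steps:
$\frac{1}{\left(r + \left(\left(58 - 16\right) + 112\right)\right)^{2}} = \frac{1}{\left(148 + \left(\left(58 - 16\right) + 112\right)\right)^{2}} = \frac{1}{\left(148 + \left(42 + 112\right)\right)^{2}} = \frac{1}{\left(148 + 154\right)^{2}} = \frac{1}{302^{2}} = \frac{1}{91204}$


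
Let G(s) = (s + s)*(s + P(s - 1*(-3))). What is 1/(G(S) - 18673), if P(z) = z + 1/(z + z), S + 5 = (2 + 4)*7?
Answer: -40/518963 ≈ -7.7077e-5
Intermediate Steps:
S = 37 (S = -5 + (2 + 4)*7 = -5 + 6*7 = -5 + 42 = 37)
P(z) = z + 1/(2*z)
G(s) = 2*s*(3 + 1/(2*(3 + s)) + 2*s) (G(s) = (s + s)*(s + ((s - 1*(-3)) + 1/(2*(s - 1*(-3))))) = (2*s)*(s + ((s + 3) + 1/(2*(s + 3)))) = (2*s)*(s + ((3 + s) + 1/(2*(3 + s)))) = (2*s)*(s + (3 + s + 1/(2*(3 + s)))) = (2*s)*(3 + 1/(2*(3 + s)) + 2*s) = 2*s*(3 + 1/(2*(3 + s)) + 2*s))
1/(G(S) - 18673) = 1/(37*(19 + 4*37**2 + 18*37)/(3 + 37) - 18673) = 1/(37*(19 + 4*1369 + 666)/40 - 18673) = 1/(37*(1/40)*(19 + 5476 + 666) - 18673) = 1/(37*(1/40)*6161 - 18673) = 1/(227957/40 - 18673) = 1/(-518963/40) = -40/518963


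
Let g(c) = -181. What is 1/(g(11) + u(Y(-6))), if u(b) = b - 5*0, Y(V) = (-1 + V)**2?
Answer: -1/132 ≈ -0.0075758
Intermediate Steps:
u(b) = b (u(b) = b + 0 = b)
1/(g(11) + u(Y(-6))) = 1/(-181 + (-1 - 6)**2) = 1/(-181 + (-7)**2) = 1/(-181 + 49) = 1/(-132) = -1/132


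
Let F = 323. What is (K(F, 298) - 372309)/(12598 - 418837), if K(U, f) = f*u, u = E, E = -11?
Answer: 375587/406239 ≈ 0.92455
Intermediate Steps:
u = -11
K(U, f) = -11*f (K(U, f) = f*(-11) = -11*f)
(K(F, 298) - 372309)/(12598 - 418837) = (-11*298 - 372309)/(12598 - 418837) = (-3278 - 372309)/(-406239) = -375587*(-1/406239) = 375587/406239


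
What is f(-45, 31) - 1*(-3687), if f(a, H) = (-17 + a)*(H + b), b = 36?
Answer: -467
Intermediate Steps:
f(a, H) = (-17 + a)*(36 + H) (f(a, H) = (-17 + a)*(H + 36) = (-17 + a)*(36 + H))
f(-45, 31) - 1*(-3687) = (-612 - 17*31 + 36*(-45) + 31*(-45)) - 1*(-3687) = (-612 - 527 - 1620 - 1395) + 3687 = -4154 + 3687 = -467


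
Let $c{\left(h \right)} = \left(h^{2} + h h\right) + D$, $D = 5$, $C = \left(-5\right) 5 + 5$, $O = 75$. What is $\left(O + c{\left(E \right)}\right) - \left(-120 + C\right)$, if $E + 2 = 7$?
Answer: $270$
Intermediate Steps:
$E = 5$ ($E = -2 + 7 = 5$)
$C = -20$ ($C = -25 + 5 = -20$)
$c{\left(h \right)} = 5 + 2 h^{2}$ ($c{\left(h \right)} = \left(h^{2} + h h\right) + 5 = \left(h^{2} + h^{2}\right) + 5 = 2 h^{2} + 5 = 5 + 2 h^{2}$)
$\left(O + c{\left(E \right)}\right) - \left(-120 + C\right) = \left(75 + \left(5 + 2 \cdot 5^{2}\right)\right) + \left(120 - -20\right) = \left(75 + \left(5 + 2 \cdot 25\right)\right) + \left(120 + 20\right) = \left(75 + \left(5 + 50\right)\right) + 140 = \left(75 + 55\right) + 140 = 130 + 140 = 270$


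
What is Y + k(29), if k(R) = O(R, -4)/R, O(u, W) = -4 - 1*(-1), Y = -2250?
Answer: -65253/29 ≈ -2250.1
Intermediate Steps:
O(u, W) = -3 (O(u, W) = -4 + 1 = -3)
k(R) = -3/R
Y + k(29) = -2250 - 3/29 = -65253/29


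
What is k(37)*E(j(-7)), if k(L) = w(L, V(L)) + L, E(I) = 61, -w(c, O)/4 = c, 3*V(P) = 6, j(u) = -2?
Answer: -6771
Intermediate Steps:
V(P) = 2 (V(P) = (1/3)*6 = 2)
w(c, O) = -4*c
k(L) = -3*L (k(L) = -4*L + L = -3*L)
k(37)*E(j(-7)) = -3*37*61 = -111*61 = -6771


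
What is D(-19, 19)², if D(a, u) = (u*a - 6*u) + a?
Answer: 244036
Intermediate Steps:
D(a, u) = a - 6*u + a*u (D(a, u) = (a*u - 6*u) + a = (-6*u + a*u) + a = a - 6*u + a*u)
D(-19, 19)² = (-19 - 6*19 - 19*19)² = (-19 - 114 - 361)² = (-494)² = 244036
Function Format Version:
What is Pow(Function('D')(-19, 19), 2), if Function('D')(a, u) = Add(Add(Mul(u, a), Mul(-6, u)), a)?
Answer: 244036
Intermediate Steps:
Function('D')(a, u) = Add(a, Mul(-6, u), Mul(a, u)) (Function('D')(a, u) = Add(Add(Mul(a, u), Mul(-6, u)), a) = Add(Add(Mul(-6, u), Mul(a, u)), a) = Add(a, Mul(-6, u), Mul(a, u)))
Pow(Function('D')(-19, 19), 2) = Pow(Add(-19, Mul(-6, 19), Mul(-19, 19)), 2) = Pow(Add(-19, -114, -361), 2) = Pow(-494, 2) = 244036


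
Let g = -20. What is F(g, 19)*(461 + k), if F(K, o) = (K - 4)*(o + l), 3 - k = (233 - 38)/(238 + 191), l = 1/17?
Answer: -39649824/187 ≈ -2.1203e+5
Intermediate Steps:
l = 1/17 ≈ 0.058824
k = 28/11 (k = 3 - (233 - 38)/(238 + 191) = 3 - 195/429 = 3 - 1*5/11 = 3 - 5/11 = 28/11 ≈ 2.5455)
F(K, o) = (-4 + K)*(1/17 + o) (F(K, o) = (K - 4)*(o + 1/17) = (-4 + K)*(1/17 + o))
F(g, 19)*(461 + k) = (-4/17 - 4*19 + (1/17)*(-20) - 20*19)*(461 + 28/11) = (-4/17 - 76 - 20/17 - 380)*(5099/11) = -7776/17*5099/11 = -39649824/187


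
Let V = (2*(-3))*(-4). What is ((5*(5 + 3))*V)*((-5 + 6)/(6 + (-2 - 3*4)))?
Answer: -120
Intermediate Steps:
V = 24 (V = -6*(-4) = 24)
((5*(5 + 3))*V)*((-5 + 6)/(6 + (-2 - 3*4))) = ((5*(5 + 3))*24)*((-5 + 6)/(6 + (-2 - 3*4))) = ((5*8)*24)*(1/(6 + (-2 - 12))) = (40*24)*(1/(6 - 14)) = 960*(1/(-8)) = 960*(1*(-⅛)) = 960*(-⅛) = -120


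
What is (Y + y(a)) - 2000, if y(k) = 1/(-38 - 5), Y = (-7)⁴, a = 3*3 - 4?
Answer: 17242/43 ≈ 400.98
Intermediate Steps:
a = 5 (a = 9 - 4 = 5)
Y = 2401
y(k) = -1/43 (y(k) = 1/(-43) = -1/43)
(Y + y(a)) - 2000 = (2401 - 1/43) - 2000 = 103242/43 - 2000 = 17242/43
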